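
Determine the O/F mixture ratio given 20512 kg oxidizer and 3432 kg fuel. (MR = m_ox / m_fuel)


MR = 20512 / 3432 = 5.98

5.98


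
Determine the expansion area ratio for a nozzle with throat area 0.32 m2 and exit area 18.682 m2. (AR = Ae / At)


AR = 18.682 / 0.32 = 58.4

58.4


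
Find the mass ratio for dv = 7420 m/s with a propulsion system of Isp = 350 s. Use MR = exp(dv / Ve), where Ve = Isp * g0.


Ve = 350 * 9.81 = 3433.5 m/s
MR = exp(7420 / 3433.5) = 8.68

8.68


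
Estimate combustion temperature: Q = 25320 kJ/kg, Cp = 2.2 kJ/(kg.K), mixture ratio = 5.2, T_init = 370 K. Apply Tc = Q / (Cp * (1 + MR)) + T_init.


Tc = 25320 / (2.2 * (1 + 5.2)) + 370 = 2226 K

2226 K


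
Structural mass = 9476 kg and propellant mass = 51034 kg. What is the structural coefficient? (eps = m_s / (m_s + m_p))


eps = 9476 / (9476 + 51034) = 0.1566

0.1566


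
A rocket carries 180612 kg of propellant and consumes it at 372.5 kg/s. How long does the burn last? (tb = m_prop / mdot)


tb = 180612 / 372.5 = 484.9 s

484.9 s


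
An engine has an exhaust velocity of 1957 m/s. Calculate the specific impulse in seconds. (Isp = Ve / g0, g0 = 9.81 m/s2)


Isp = Ve / g0 = 1957 / 9.81 = 199.5 s

199.5 s


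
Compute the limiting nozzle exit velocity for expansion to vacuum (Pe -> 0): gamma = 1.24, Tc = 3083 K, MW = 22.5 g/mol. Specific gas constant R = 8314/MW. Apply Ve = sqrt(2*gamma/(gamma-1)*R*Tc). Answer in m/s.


R = 8314 / 22.5 = 369.51 J/(kg.K)
Ve = sqrt(2 * 1.24 / (1.24 - 1) * 369.51 * 3083) = 3431 m/s

3431 m/s


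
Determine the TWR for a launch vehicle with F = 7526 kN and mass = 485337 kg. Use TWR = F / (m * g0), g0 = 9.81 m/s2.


TWR = 7526000 / (485337 * 9.81) = 1.58

1.58


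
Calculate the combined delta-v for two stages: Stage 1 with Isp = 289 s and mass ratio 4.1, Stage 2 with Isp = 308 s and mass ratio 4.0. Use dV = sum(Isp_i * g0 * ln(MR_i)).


dV1 = 289 * 9.81 * ln(4.1) = 4000.3 m/s
dV2 = 308 * 9.81 * ln(4.0) = 4188.7 m/s
Total dV = 4000.3 + 4188.7 = 8189.0 m/s ~ 8189 m/s

8189 m/s


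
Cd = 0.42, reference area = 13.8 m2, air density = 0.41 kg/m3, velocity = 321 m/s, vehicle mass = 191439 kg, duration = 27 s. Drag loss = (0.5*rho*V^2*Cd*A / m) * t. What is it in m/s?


D = 0.5 * 0.41 * 321^2 * 0.42 * 13.8 = 122431.26 N
a = 122431.26 / 191439 = 0.6395 m/s2
dV = 0.6395 * 27 = 17.3 m/s

17.3 m/s


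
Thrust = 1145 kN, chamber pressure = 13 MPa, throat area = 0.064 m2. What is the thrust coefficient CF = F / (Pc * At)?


CF = 1145000 / (13e6 * 0.064) = 1.38

1.38


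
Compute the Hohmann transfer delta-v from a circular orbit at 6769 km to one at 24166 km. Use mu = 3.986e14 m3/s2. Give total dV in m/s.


V1 = sqrt(mu/r1) = 7673.73 m/s
dV1 = V1*(sqrt(2*r2/(r1+r2)) - 1) = 1918.04 m/s
V2 = sqrt(mu/r2) = 4061.31 m/s
dV2 = V2*(1 - sqrt(2*r1/(r1+r2))) = 1374.62 m/s
Total dV = 3293 m/s

3293 m/s


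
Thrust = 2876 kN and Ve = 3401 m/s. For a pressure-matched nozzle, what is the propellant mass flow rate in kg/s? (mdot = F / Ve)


mdot = F / Ve = 2876000 / 3401 = 845.6 kg/s

845.6 kg/s


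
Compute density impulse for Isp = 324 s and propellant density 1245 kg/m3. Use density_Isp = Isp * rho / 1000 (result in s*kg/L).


rho*Isp = 324 * 1245 / 1000 = 403 s*kg/L

403 s*kg/L


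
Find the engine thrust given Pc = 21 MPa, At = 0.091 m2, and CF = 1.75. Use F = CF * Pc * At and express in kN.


F = 1.75 * 21e6 * 0.091 = 3.3442e+06 N = 3344.2 kN

3344.2 kN


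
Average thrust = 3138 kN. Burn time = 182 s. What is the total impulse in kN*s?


It = 3138 * 182 = 571116 kN*s

571116 kN*s


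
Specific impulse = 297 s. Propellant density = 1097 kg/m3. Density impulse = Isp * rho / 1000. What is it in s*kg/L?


rho*Isp = 297 * 1097 / 1000 = 326 s*kg/L

326 s*kg/L


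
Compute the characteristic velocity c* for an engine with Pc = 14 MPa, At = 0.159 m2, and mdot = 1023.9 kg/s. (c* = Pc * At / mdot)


c* = 14e6 * 0.159 / 1023.9 = 2174 m/s

2174 m/s


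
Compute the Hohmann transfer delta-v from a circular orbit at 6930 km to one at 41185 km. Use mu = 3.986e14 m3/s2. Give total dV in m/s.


V1 = sqrt(mu/r1) = 7584.06 m/s
dV1 = V1*(sqrt(2*r2/(r1+r2)) - 1) = 2339.01 m/s
V2 = sqrt(mu/r2) = 3110.99 m/s
dV2 = V2*(1 - sqrt(2*r1/(r1+r2))) = 1441.29 m/s
Total dV = 3780 m/s

3780 m/s


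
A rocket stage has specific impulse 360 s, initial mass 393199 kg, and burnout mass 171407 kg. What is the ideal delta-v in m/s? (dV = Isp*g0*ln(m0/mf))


Ve = 360 * 9.81 = 3531.6 m/s
dV = 3531.6 * ln(393199/171407) = 2932 m/s

2932 m/s


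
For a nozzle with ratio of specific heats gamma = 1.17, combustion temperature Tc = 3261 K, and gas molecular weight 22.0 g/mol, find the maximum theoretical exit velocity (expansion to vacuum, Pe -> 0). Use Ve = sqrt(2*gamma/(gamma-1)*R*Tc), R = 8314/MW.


R = 8314 / 22.0 = 377.91 J/(kg.K)
Ve = sqrt(2 * 1.17 / (1.17 - 1) * 377.91 * 3261) = 4119 m/s

4119 m/s


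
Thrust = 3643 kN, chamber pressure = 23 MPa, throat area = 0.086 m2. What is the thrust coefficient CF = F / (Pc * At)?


CF = 3643000 / (23e6 * 0.086) = 1.84

1.84


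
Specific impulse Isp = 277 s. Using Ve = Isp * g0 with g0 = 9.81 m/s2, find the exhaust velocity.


Ve = Isp * g0 = 277 * 9.81 = 2717.4 m/s

2717.4 m/s


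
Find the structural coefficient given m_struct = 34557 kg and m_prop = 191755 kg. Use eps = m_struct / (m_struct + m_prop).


eps = 34557 / (34557 + 191755) = 0.1527

0.1527


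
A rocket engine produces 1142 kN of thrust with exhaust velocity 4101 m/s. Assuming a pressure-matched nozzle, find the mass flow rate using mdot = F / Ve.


mdot = F / Ve = 1142000 / 4101 = 278.5 kg/s

278.5 kg/s


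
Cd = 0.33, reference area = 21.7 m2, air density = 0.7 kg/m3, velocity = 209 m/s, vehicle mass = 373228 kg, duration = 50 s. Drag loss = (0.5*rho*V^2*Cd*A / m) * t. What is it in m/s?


D = 0.5 * 0.7 * 209^2 * 0.33 * 21.7 = 109479.87 N
a = 109479.87 / 373228 = 0.2933 m/s2
dV = 0.2933 * 50 = 14.7 m/s

14.7 m/s


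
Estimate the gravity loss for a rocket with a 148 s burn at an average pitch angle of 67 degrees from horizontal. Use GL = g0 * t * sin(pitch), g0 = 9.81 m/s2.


GL = 9.81 * 148 * sin(67 deg) = 1336 m/s

1336 m/s


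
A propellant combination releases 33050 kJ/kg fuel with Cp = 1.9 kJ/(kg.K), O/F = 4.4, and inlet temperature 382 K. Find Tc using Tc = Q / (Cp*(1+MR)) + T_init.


Tc = 33050 / (1.9 * (1 + 4.4)) + 382 = 3603 K

3603 K


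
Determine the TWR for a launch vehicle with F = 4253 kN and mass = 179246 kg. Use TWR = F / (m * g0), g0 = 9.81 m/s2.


TWR = 4253000 / (179246 * 9.81) = 2.42

2.42


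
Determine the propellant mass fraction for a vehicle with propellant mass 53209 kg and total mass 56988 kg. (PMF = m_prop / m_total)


PMF = 53209 / 56988 = 0.934

0.934


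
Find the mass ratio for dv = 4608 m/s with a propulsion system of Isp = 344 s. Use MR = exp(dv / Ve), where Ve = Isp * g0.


Ve = 344 * 9.81 = 3374.64 m/s
MR = exp(4608 / 3374.64) = 3.918

3.918


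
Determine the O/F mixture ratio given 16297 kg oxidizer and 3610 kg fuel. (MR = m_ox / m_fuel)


MR = 16297 / 3610 = 4.51

4.51


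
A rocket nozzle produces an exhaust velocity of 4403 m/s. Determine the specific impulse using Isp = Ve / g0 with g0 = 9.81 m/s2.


Isp = Ve / g0 = 4403 / 9.81 = 448.8 s

448.8 s


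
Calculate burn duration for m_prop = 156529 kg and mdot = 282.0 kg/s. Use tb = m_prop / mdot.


tb = 156529 / 282.0 = 555.1 s

555.1 s


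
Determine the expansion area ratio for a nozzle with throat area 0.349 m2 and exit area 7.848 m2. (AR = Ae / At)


AR = 7.848 / 0.349 = 22.5

22.5


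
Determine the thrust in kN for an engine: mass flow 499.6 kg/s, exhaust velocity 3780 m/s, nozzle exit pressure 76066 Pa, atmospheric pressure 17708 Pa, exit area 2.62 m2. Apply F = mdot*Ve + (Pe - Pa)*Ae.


F = 499.6 * 3780 + (76066 - 17708) * 2.62 = 2.0414e+06 N = 2041.4 kN

2041.4 kN


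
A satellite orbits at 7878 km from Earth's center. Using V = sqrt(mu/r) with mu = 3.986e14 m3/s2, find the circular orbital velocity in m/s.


V = sqrt(3.986e14 / 7878000) = 7113 m/s

7113 m/s


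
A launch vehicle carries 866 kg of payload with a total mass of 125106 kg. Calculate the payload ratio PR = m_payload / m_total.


PR = 866 / 125106 = 0.0069

0.0069


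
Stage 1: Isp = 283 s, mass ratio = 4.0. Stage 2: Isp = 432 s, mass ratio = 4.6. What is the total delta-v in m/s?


dV1 = 283 * 9.81 * ln(4.0) = 3848.7 m/s
dV2 = 432 * 9.81 * ln(4.6) = 6467.3 m/s
Total dV = 3848.7 + 6467.3 = 10316.0 m/s ~ 10316 m/s

10316 m/s


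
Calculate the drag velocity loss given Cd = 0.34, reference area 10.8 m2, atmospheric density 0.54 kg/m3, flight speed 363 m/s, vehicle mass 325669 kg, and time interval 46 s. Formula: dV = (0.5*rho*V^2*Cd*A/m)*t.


D = 0.5 * 0.54 * 363^2 * 0.34 * 10.8 = 130641.06 N
a = 130641.06 / 325669 = 0.4011 m/s2
dV = 0.4011 * 46 = 18.5 m/s

18.5 m/s


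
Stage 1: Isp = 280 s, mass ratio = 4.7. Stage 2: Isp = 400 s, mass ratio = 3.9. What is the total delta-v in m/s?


dV1 = 280 * 9.81 * ln(4.7) = 4250.8 m/s
dV2 = 400 * 9.81 * ln(3.9) = 5340.5 m/s
Total dV = 4250.8 + 5340.5 = 9591.3 m/s ~ 9591 m/s

9591 m/s


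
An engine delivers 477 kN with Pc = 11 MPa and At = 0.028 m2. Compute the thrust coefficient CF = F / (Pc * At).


CF = 477000 / (11e6 * 0.028) = 1.55

1.55


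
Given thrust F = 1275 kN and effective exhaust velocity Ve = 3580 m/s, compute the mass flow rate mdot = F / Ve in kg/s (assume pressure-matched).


mdot = F / Ve = 1275000 / 3580 = 356.1 kg/s

356.1 kg/s


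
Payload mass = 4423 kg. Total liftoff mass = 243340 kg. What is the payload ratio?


PR = 4423 / 243340 = 0.0182

0.0182


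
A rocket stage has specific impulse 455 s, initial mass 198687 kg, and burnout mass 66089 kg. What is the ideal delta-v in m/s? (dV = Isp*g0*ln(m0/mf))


Ve = 455 * 9.81 = 4463.55 m/s
dV = 4463.55 * ln(198687/66089) = 4913 m/s

4913 m/s


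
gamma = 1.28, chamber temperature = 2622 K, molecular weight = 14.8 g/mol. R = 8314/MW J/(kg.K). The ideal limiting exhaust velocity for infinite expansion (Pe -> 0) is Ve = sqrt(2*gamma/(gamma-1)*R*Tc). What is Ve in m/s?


R = 8314 / 14.8 = 561.76 J/(kg.K)
Ve = sqrt(2 * 1.28 / (1.28 - 1) * 561.76 * 2622) = 3670 m/s

3670 m/s


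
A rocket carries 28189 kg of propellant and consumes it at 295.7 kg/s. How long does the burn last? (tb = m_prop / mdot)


tb = 28189 / 295.7 = 95.3 s

95.3 s


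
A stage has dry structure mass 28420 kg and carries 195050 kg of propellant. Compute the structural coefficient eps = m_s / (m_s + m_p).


eps = 28420 / (28420 + 195050) = 0.1272

0.1272


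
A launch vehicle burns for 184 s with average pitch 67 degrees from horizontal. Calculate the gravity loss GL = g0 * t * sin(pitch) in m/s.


GL = 9.81 * 184 * sin(67 deg) = 1662 m/s

1662 m/s


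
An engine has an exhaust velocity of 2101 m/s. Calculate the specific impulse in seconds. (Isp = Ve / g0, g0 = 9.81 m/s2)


Isp = Ve / g0 = 2101 / 9.81 = 214.2 s

214.2 s


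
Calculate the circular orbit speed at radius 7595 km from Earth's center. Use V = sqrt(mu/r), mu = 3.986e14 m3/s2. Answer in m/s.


V = sqrt(3.986e14 / 7595000) = 7244 m/s

7244 m/s


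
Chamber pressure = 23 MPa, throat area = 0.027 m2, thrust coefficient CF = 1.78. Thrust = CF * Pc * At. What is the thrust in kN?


F = 1.78 * 23e6 * 0.027 = 1.1054e+06 N = 1105.4 kN

1105.4 kN


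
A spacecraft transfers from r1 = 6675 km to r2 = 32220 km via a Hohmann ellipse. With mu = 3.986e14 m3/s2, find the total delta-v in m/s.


V1 = sqrt(mu/r1) = 7727.57 m/s
dV1 = V1*(sqrt(2*r2/(r1+r2)) - 1) = 2219.01 m/s
V2 = sqrt(mu/r2) = 3517.27 m/s
dV2 = V2*(1 - sqrt(2*r1/(r1+r2))) = 1456.64 m/s
Total dV = 3676 m/s

3676 m/s


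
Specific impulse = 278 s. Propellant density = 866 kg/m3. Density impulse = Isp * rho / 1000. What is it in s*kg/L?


rho*Isp = 278 * 866 / 1000 = 241 s*kg/L

241 s*kg/L


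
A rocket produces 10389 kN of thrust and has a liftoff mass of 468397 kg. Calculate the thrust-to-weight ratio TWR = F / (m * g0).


TWR = 10389000 / (468397 * 9.81) = 2.26

2.26


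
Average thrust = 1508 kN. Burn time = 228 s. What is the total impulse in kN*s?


It = 1508 * 228 = 343824 kN*s

343824 kN*s


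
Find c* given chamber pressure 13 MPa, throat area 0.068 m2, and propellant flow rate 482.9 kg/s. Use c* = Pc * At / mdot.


c* = 13e6 * 0.068 / 482.9 = 1831 m/s

1831 m/s


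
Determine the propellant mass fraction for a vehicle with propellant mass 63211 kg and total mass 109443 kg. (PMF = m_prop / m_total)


PMF = 63211 / 109443 = 0.578

0.578


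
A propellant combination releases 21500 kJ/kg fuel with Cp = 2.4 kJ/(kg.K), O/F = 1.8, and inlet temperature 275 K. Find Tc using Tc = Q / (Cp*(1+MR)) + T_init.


Tc = 21500 / (2.4 * (1 + 1.8)) + 275 = 3474 K

3474 K


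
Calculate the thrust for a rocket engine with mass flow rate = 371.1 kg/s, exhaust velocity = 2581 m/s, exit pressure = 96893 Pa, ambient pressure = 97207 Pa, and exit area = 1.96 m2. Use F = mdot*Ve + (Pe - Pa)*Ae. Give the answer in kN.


F = 371.1 * 2581 + (96893 - 97207) * 1.96 = 957194.0 N = 957.2 kN

957.2 kN


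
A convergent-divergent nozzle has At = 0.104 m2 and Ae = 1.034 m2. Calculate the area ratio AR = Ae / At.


AR = 1.034 / 0.104 = 9.9

9.9


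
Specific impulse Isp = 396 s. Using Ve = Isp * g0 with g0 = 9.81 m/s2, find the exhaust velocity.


Ve = Isp * g0 = 396 * 9.81 = 3884.8 m/s

3884.8 m/s


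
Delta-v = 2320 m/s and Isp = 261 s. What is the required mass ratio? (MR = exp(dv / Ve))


Ve = 261 * 9.81 = 2560.41 m/s
MR = exp(2320 / 2560.41) = 2.475

2.475


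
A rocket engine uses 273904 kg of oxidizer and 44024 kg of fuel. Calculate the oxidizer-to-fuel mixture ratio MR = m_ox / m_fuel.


MR = 273904 / 44024 = 6.22

6.22


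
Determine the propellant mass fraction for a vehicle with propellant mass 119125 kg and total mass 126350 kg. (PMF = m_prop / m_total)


PMF = 119125 / 126350 = 0.943

0.943


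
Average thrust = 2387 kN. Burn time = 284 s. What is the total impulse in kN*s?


It = 2387 * 284 = 677908 kN*s

677908 kN*s


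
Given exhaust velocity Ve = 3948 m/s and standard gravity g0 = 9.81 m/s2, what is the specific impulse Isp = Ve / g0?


Isp = Ve / g0 = 3948 / 9.81 = 402.4 s

402.4 s


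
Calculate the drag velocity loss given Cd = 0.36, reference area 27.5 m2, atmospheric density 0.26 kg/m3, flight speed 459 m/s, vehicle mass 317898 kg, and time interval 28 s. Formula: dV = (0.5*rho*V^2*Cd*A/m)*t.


D = 0.5 * 0.26 * 459^2 * 0.36 * 27.5 = 271146.45 N
a = 271146.45 / 317898 = 0.8529 m/s2
dV = 0.8529 * 28 = 23.9 m/s

23.9 m/s


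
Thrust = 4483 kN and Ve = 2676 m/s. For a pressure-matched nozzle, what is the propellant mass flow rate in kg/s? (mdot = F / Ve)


mdot = F / Ve = 4483000 / 2676 = 1675.3 kg/s

1675.3 kg/s


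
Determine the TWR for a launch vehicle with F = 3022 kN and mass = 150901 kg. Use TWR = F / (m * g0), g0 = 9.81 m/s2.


TWR = 3022000 / (150901 * 9.81) = 2.04

2.04


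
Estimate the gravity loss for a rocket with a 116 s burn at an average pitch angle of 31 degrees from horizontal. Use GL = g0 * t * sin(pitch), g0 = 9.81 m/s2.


GL = 9.81 * 116 * sin(31 deg) = 586 m/s

586 m/s


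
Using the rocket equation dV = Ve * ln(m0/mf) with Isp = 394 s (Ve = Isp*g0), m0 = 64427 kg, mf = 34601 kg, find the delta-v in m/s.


Ve = 394 * 9.81 = 3865.14 m/s
dV = 3865.14 * ln(64427/34601) = 2403 m/s

2403 m/s


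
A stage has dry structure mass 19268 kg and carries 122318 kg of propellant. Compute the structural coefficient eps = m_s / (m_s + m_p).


eps = 19268 / (19268 + 122318) = 0.1361

0.1361


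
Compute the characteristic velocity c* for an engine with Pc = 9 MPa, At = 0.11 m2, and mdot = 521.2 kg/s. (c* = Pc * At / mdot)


c* = 9e6 * 0.11 / 521.2 = 1899 m/s

1899 m/s


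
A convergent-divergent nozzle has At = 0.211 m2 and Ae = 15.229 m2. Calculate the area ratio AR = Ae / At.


AR = 15.229 / 0.211 = 72.2

72.2


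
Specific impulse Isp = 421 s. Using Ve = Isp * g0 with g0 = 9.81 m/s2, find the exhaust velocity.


Ve = Isp * g0 = 421 * 9.81 = 4130.0 m/s

4130.0 m/s


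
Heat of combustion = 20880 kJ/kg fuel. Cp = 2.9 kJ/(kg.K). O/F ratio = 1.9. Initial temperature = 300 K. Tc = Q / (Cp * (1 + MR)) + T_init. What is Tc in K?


Tc = 20880 / (2.9 * (1 + 1.9)) + 300 = 2783 K

2783 K


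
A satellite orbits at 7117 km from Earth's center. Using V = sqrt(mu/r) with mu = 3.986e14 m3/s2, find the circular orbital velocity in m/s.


V = sqrt(3.986e14 / 7117000) = 7484 m/s

7484 m/s


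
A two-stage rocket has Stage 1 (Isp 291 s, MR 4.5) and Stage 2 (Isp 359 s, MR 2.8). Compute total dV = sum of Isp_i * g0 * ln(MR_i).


dV1 = 291 * 9.81 * ln(4.5) = 4293.7 m/s
dV2 = 359 * 9.81 * ln(2.8) = 3626.1 m/s
Total dV = 4293.7 + 3626.1 = 7919.8 m/s ~ 7920 m/s

7920 m/s


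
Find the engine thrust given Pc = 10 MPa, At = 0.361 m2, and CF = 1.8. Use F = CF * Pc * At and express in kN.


F = 1.8 * 10e6 * 0.361 = 6.4980e+06 N = 6498.0 kN

6498.0 kN


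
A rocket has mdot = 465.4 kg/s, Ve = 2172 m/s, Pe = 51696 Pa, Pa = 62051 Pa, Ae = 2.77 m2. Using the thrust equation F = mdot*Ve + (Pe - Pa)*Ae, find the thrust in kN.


F = 465.4 * 2172 + (51696 - 62051) * 2.77 = 982165.0 N = 982.2 kN

982.2 kN


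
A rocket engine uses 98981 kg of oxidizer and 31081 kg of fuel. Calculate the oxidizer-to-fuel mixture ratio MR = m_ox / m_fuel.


MR = 98981 / 31081 = 3.18

3.18


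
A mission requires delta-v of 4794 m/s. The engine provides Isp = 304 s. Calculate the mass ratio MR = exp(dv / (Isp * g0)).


Ve = 304 * 9.81 = 2982.24 m/s
MR = exp(4794 / 2982.24) = 4.99

4.99


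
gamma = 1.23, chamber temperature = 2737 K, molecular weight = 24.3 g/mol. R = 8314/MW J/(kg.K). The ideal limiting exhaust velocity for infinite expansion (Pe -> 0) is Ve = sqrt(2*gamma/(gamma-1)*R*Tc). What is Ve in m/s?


R = 8314 / 24.3 = 342.14 J/(kg.K)
Ve = sqrt(2 * 1.23 / (1.23 - 1) * 342.14 * 2737) = 3165 m/s

3165 m/s


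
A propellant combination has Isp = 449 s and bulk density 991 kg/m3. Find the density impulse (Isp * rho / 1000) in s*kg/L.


rho*Isp = 449 * 991 / 1000 = 445 s*kg/L

445 s*kg/L


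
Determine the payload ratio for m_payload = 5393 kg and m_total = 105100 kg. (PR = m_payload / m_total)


PR = 5393 / 105100 = 0.0513

0.0513


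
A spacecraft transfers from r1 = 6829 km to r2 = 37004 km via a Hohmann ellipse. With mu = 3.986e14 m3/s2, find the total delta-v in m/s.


V1 = sqrt(mu/r1) = 7639.94 m/s
dV1 = V1*(sqrt(2*r2/(r1+r2)) - 1) = 2287.3 m/s
V2 = sqrt(mu/r2) = 3282.04 m/s
dV2 = V2*(1 - sqrt(2*r1/(r1+r2))) = 1449.99 m/s
Total dV = 3737 m/s

3737 m/s


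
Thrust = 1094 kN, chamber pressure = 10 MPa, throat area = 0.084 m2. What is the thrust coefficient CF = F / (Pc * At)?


CF = 1094000 / (10e6 * 0.084) = 1.3

1.3


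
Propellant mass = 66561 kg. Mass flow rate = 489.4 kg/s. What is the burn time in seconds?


tb = 66561 / 489.4 = 136.0 s

136.0 s


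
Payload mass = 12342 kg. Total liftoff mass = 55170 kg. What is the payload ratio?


PR = 12342 / 55170 = 0.2237

0.2237


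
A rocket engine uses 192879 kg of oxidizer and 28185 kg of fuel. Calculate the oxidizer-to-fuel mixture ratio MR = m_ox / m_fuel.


MR = 192879 / 28185 = 6.84

6.84


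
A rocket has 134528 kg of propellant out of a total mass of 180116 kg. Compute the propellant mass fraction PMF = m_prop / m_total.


PMF = 134528 / 180116 = 0.747

0.747


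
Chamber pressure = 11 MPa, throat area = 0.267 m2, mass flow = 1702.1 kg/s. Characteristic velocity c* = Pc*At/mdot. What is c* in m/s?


c* = 11e6 * 0.267 / 1702.1 = 1726 m/s

1726 m/s


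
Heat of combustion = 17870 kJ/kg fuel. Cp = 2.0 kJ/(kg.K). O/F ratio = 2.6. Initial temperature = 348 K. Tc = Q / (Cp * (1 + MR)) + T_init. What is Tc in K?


Tc = 17870 / (2.0 * (1 + 2.6)) + 348 = 2830 K

2830 K


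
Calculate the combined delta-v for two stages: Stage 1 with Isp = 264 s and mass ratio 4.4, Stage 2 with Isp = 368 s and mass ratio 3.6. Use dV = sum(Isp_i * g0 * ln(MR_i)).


dV1 = 264 * 9.81 * ln(4.4) = 3837.1 m/s
dV2 = 368 * 9.81 * ln(3.6) = 4624.3 m/s
Total dV = 3837.1 + 4624.3 = 8461.4 m/s ~ 8461 m/s

8461 m/s


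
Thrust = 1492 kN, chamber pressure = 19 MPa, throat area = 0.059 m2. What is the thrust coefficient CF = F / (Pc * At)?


CF = 1492000 / (19e6 * 0.059) = 1.33

1.33


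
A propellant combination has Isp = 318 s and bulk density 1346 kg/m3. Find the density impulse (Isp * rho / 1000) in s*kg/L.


rho*Isp = 318 * 1346 / 1000 = 428 s*kg/L

428 s*kg/L


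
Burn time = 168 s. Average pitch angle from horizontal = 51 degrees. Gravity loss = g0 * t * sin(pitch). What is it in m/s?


GL = 9.81 * 168 * sin(51 deg) = 1281 m/s

1281 m/s


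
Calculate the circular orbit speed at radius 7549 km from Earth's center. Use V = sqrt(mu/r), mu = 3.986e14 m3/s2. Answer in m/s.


V = sqrt(3.986e14 / 7549000) = 7266 m/s

7266 m/s


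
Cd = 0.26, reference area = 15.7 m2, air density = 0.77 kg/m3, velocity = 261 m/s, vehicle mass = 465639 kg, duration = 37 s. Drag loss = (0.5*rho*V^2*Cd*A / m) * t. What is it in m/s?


D = 0.5 * 0.77 * 261^2 * 0.26 * 15.7 = 107056.92 N
a = 107056.92 / 465639 = 0.2299 m/s2
dV = 0.2299 * 37 = 8.5 m/s

8.5 m/s


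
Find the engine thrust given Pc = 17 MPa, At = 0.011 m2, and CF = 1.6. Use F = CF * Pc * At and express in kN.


F = 1.6 * 17e6 * 0.011 = 299200.0 N = 299.2 kN

299.2 kN


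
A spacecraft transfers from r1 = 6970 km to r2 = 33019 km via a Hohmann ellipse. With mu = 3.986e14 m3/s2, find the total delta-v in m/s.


V1 = sqrt(mu/r1) = 7562.27 m/s
dV1 = V1*(sqrt(2*r2/(r1+r2)) - 1) = 2155.77 m/s
V2 = sqrt(mu/r2) = 3474.45 m/s
dV2 = V2*(1 - sqrt(2*r1/(r1+r2))) = 1423.07 m/s
Total dV = 3579 m/s

3579 m/s


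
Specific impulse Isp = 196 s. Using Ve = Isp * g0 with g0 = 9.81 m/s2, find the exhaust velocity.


Ve = Isp * g0 = 196 * 9.81 = 1922.8 m/s

1922.8 m/s


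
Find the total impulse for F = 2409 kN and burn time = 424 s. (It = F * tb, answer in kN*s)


It = 2409 * 424 = 1021416 kN*s

1021416 kN*s


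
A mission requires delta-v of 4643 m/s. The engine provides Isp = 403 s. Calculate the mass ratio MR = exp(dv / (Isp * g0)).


Ve = 403 * 9.81 = 3953.43 m/s
MR = exp(4643 / 3953.43) = 3.236

3.236


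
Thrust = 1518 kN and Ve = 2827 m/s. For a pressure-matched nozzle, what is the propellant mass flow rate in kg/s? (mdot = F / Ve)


mdot = F / Ve = 1518000 / 2827 = 537.0 kg/s

537.0 kg/s


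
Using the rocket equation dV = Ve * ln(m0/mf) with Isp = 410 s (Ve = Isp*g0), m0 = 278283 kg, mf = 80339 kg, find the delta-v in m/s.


Ve = 410 * 9.81 = 4022.1 m/s
dV = 4022.1 * ln(278283/80339) = 4997 m/s

4997 m/s


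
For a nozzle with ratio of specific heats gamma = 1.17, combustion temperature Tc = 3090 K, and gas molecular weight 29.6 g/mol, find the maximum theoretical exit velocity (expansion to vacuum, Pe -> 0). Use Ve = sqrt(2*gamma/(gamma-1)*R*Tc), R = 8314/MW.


R = 8314 / 29.6 = 280.88 J/(kg.K)
Ve = sqrt(2 * 1.17 / (1.17 - 1) * 280.88 * 3090) = 3456 m/s

3456 m/s


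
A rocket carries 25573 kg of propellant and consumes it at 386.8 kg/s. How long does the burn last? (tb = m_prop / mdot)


tb = 25573 / 386.8 = 66.1 s

66.1 s


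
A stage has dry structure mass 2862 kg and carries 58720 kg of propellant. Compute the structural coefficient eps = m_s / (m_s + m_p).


eps = 2862 / (2862 + 58720) = 0.0465

0.0465


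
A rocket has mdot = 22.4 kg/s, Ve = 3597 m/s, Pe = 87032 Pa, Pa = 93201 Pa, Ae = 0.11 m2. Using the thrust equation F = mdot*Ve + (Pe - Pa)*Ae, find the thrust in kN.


F = 22.4 * 3597 + (87032 - 93201) * 0.11 = 79894.0 N = 79.9 kN

79.9 kN


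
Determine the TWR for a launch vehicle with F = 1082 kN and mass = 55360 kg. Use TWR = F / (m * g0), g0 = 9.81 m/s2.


TWR = 1082000 / (55360 * 9.81) = 1.99

1.99


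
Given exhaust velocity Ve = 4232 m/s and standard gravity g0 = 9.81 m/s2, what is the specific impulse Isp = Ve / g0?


Isp = Ve / g0 = 4232 / 9.81 = 431.4 s

431.4 s


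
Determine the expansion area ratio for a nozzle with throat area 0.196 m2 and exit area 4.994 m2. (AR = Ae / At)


AR = 4.994 / 0.196 = 25.5

25.5


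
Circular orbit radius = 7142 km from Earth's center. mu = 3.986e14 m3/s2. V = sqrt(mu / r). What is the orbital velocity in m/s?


V = sqrt(3.986e14 / 7142000) = 7471 m/s

7471 m/s


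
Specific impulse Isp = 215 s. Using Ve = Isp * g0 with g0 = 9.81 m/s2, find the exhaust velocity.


Ve = Isp * g0 = 215 * 9.81 = 2109.2 m/s

2109.2 m/s


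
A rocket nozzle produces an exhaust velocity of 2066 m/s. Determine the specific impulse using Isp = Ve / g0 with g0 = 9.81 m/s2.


Isp = Ve / g0 = 2066 / 9.81 = 210.6 s

210.6 s


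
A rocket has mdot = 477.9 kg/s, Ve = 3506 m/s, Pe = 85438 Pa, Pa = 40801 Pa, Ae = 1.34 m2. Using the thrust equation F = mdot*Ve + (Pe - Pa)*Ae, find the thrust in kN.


F = 477.9 * 3506 + (85438 - 40801) * 1.34 = 1.7353e+06 N = 1735.3 kN

1735.3 kN


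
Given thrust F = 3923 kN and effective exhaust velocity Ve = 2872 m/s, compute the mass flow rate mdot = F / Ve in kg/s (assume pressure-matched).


mdot = F / Ve = 3923000 / 2872 = 1365.9 kg/s

1365.9 kg/s


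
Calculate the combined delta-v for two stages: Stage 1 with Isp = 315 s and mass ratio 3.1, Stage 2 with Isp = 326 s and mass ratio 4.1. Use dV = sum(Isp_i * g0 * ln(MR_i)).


dV1 = 315 * 9.81 * ln(3.1) = 3496.2 m/s
dV2 = 326 * 9.81 * ln(4.1) = 4512.4 m/s
Total dV = 3496.2 + 4512.4 = 8008.6 m/s ~ 8009 m/s

8009 m/s


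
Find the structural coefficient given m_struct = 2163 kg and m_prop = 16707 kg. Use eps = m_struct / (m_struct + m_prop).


eps = 2163 / (2163 + 16707) = 0.1146

0.1146


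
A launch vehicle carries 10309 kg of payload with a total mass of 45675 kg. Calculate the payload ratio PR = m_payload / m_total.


PR = 10309 / 45675 = 0.2257

0.2257


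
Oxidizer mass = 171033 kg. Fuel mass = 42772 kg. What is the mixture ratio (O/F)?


MR = 171033 / 42772 = 4.0

4.0


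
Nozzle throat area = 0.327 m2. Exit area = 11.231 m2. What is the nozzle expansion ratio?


AR = 11.231 / 0.327 = 34.3

34.3


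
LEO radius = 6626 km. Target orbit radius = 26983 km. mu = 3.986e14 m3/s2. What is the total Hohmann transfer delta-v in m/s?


V1 = sqrt(mu/r1) = 7756.09 m/s
dV1 = V1*(sqrt(2*r2/(r1+r2)) - 1) = 2072.14 m/s
V2 = sqrt(mu/r2) = 3843.47 m/s
dV2 = V2*(1 - sqrt(2*r1/(r1+r2))) = 1430.03 m/s
Total dV = 3502 m/s

3502 m/s


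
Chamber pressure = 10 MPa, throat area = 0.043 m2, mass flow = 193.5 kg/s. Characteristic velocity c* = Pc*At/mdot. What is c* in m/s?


c* = 10e6 * 0.043 / 193.5 = 2222 m/s

2222 m/s


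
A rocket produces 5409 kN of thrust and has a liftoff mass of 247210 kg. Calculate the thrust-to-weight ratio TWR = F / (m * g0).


TWR = 5409000 / (247210 * 9.81) = 2.23

2.23


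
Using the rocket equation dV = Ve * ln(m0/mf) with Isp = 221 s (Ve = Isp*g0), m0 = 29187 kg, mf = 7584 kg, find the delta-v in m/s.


Ve = 221 * 9.81 = 2168.01 m/s
dV = 2168.01 * ln(29187/7584) = 2922 m/s

2922 m/s


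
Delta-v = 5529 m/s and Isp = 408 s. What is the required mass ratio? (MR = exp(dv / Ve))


Ve = 408 * 9.81 = 4002.48 m/s
MR = exp(5529 / 4002.48) = 3.98

3.98


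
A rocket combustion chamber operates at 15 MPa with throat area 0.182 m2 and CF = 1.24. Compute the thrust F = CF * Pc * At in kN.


F = 1.24 * 15e6 * 0.182 = 3.3852e+06 N = 3385.2 kN

3385.2 kN


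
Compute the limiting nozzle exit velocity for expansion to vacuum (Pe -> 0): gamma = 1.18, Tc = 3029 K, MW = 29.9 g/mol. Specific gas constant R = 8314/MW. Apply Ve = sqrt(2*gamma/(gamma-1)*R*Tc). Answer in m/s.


R = 8314 / 29.9 = 278.06 J/(kg.K)
Ve = sqrt(2 * 1.18 / (1.18 - 1) * 278.06 * 3029) = 3323 m/s

3323 m/s


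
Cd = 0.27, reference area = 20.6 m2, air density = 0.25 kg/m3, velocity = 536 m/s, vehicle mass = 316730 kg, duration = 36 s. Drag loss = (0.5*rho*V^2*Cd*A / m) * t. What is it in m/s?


D = 0.5 * 0.25 * 536^2 * 0.27 * 20.6 = 199742.54 N
a = 199742.54 / 316730 = 0.6306 m/s2
dV = 0.6306 * 36 = 22.7 m/s

22.7 m/s


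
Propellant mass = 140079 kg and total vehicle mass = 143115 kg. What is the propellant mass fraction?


PMF = 140079 / 143115 = 0.979

0.979


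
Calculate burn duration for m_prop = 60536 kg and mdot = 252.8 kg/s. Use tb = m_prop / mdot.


tb = 60536 / 252.8 = 239.5 s

239.5 s


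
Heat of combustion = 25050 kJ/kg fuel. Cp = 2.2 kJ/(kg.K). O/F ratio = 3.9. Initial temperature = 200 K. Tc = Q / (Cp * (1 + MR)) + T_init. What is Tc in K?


Tc = 25050 / (2.2 * (1 + 3.9)) + 200 = 2524 K

2524 K


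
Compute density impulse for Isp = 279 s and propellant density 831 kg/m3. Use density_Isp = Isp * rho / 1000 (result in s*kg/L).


rho*Isp = 279 * 831 / 1000 = 232 s*kg/L

232 s*kg/L


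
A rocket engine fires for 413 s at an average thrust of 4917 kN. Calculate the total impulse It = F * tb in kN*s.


It = 4917 * 413 = 2030721 kN*s

2030721 kN*s


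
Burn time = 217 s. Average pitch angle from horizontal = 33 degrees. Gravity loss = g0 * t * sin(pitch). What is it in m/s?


GL = 9.81 * 217 * sin(33 deg) = 1159 m/s

1159 m/s


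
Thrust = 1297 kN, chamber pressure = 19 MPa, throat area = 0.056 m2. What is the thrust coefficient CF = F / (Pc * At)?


CF = 1297000 / (19e6 * 0.056) = 1.22

1.22


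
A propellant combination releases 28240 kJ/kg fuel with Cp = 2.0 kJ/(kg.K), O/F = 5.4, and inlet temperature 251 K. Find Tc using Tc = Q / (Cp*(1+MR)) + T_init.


Tc = 28240 / (2.0 * (1 + 5.4)) + 251 = 2457 K

2457 K


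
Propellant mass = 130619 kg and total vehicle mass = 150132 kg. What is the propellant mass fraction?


PMF = 130619 / 150132 = 0.87

0.87


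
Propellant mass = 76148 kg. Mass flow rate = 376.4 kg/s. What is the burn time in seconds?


tb = 76148 / 376.4 = 202.3 s

202.3 s


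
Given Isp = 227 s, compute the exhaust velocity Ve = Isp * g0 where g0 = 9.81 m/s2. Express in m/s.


Ve = Isp * g0 = 227 * 9.81 = 2226.9 m/s

2226.9 m/s


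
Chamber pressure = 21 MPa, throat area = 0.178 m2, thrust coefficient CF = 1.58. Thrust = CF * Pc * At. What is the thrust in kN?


F = 1.58 * 21e6 * 0.178 = 5.9060e+06 N = 5906.0 kN

5906.0 kN


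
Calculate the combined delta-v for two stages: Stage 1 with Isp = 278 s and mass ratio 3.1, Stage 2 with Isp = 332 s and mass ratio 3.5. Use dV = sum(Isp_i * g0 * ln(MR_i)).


dV1 = 278 * 9.81 * ln(3.1) = 3085.5 m/s
dV2 = 332 * 9.81 * ln(3.5) = 4080.1 m/s
Total dV = 3085.5 + 4080.1 = 7165.6 m/s ~ 7166 m/s

7166 m/s


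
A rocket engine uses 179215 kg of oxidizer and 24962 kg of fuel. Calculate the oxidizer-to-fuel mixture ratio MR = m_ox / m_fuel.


MR = 179215 / 24962 = 7.18

7.18


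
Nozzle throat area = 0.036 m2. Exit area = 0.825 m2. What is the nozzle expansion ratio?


AR = 0.825 / 0.036 = 22.9

22.9


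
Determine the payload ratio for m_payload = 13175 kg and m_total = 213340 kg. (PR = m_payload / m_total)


PR = 13175 / 213340 = 0.0618

0.0618


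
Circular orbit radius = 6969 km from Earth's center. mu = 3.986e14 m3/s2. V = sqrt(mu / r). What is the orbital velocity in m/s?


V = sqrt(3.986e14 / 6969000) = 7563 m/s

7563 m/s


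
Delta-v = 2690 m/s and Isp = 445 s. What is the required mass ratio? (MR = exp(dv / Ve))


Ve = 445 * 9.81 = 4365.45 m/s
MR = exp(2690 / 4365.45) = 1.852

1.852


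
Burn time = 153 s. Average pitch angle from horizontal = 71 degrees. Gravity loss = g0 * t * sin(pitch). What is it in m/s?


GL = 9.81 * 153 * sin(71 deg) = 1419 m/s

1419 m/s


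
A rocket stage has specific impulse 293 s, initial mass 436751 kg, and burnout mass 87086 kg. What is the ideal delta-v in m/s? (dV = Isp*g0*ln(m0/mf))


Ve = 293 * 9.81 = 2874.33 m/s
dV = 2874.33 * ln(436751/87086) = 4635 m/s

4635 m/s


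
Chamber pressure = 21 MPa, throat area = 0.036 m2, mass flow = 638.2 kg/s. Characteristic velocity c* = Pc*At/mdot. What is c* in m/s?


c* = 21e6 * 0.036 / 638.2 = 1185 m/s

1185 m/s


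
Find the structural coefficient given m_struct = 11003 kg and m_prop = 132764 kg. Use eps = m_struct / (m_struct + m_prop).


eps = 11003 / (11003 + 132764) = 0.0765

0.0765


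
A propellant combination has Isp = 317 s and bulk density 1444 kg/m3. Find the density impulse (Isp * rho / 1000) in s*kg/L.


rho*Isp = 317 * 1444 / 1000 = 458 s*kg/L

458 s*kg/L


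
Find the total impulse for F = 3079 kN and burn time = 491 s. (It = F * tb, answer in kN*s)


It = 3079 * 491 = 1511789 kN*s

1511789 kN*s


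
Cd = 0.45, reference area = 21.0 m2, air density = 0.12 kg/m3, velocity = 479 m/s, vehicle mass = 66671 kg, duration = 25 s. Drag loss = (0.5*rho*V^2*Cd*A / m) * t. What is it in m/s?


D = 0.5 * 0.12 * 479^2 * 0.45 * 21.0 = 130093.05 N
a = 130093.05 / 66671 = 1.9513 m/s2
dV = 1.9513 * 25 = 48.8 m/s

48.8 m/s


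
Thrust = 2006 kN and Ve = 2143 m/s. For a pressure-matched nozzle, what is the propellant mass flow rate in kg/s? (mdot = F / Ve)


mdot = F / Ve = 2006000 / 2143 = 936.1 kg/s

936.1 kg/s


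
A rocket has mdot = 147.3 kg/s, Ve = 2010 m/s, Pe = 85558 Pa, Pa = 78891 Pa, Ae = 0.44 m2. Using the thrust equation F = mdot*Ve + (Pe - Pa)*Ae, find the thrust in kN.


F = 147.3 * 2010 + (85558 - 78891) * 0.44 = 299006.0 N = 299.0 kN

299.0 kN


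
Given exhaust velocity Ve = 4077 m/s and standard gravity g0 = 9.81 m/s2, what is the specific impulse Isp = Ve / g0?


Isp = Ve / g0 = 4077 / 9.81 = 415.6 s

415.6 s


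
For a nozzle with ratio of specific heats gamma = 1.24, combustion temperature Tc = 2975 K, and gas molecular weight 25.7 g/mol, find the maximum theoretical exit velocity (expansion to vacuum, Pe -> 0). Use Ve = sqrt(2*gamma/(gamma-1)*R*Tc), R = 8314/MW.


R = 8314 / 25.7 = 323.5 J/(kg.K)
Ve = sqrt(2 * 1.24 / (1.24 - 1) * 323.5 * 2975) = 3154 m/s

3154 m/s


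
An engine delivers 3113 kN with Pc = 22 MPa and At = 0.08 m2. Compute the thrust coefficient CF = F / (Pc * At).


CF = 3113000 / (22e6 * 0.08) = 1.77

1.77


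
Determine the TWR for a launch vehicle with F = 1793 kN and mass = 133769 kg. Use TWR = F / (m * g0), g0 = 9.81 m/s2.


TWR = 1793000 / (133769 * 9.81) = 1.37

1.37


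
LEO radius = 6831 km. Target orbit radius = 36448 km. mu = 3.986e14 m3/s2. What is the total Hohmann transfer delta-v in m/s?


V1 = sqrt(mu/r1) = 7638.82 m/s
dV1 = V1*(sqrt(2*r2/(r1+r2)) - 1) = 2274.97 m/s
V2 = sqrt(mu/r2) = 3306.98 m/s
dV2 = V2*(1 - sqrt(2*r1/(r1+r2))) = 1448.96 m/s
Total dV = 3724 m/s

3724 m/s


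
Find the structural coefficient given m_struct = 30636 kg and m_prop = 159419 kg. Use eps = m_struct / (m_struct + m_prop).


eps = 30636 / (30636 + 159419) = 0.1612

0.1612


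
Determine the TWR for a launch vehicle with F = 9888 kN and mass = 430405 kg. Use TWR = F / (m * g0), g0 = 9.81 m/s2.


TWR = 9888000 / (430405 * 9.81) = 2.34

2.34


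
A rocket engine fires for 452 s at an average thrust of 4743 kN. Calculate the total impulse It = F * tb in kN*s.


It = 4743 * 452 = 2143836 kN*s

2143836 kN*s


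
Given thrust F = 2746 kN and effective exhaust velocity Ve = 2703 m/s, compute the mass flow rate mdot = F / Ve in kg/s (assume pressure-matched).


mdot = F / Ve = 2746000 / 2703 = 1015.9 kg/s

1015.9 kg/s


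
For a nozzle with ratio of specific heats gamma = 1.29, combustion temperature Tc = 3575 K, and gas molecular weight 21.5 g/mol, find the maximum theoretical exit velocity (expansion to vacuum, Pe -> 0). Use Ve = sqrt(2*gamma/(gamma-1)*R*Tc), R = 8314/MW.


R = 8314 / 21.5 = 386.7 J/(kg.K)
Ve = sqrt(2 * 1.29 / (1.29 - 1) * 386.7 * 3575) = 3507 m/s

3507 m/s


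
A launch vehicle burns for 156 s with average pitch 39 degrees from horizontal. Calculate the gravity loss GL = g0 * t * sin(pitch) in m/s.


GL = 9.81 * 156 * sin(39 deg) = 963 m/s

963 m/s


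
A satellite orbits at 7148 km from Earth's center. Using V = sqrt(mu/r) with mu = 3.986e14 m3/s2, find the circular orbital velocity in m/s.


V = sqrt(3.986e14 / 7148000) = 7468 m/s

7468 m/s


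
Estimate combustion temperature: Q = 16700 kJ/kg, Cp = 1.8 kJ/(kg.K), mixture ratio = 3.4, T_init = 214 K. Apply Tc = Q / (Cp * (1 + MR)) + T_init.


Tc = 16700 / (1.8 * (1 + 3.4)) + 214 = 2323 K

2323 K


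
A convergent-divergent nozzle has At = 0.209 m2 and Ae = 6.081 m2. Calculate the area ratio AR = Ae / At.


AR = 6.081 / 0.209 = 29.1

29.1


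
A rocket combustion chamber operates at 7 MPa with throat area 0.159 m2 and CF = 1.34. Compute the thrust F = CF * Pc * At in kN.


F = 1.34 * 7e6 * 0.159 = 1.4914e+06 N = 1491.4 kN

1491.4 kN


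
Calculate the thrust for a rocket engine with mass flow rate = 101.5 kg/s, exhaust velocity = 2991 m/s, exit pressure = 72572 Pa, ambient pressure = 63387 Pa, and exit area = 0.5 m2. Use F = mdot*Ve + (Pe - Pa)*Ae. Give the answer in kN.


F = 101.5 * 2991 + (72572 - 63387) * 0.5 = 308179.0 N = 308.2 kN

308.2 kN


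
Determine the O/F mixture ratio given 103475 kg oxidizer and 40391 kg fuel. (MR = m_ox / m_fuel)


MR = 103475 / 40391 = 2.56

2.56


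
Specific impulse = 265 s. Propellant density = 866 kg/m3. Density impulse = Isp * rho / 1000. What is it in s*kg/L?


rho*Isp = 265 * 866 / 1000 = 229 s*kg/L

229 s*kg/L


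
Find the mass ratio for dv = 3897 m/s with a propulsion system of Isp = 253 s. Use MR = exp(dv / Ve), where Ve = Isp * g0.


Ve = 253 * 9.81 = 2481.93 m/s
MR = exp(3897 / 2481.93) = 4.807

4.807


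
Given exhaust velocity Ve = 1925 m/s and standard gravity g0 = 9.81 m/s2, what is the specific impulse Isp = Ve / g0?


Isp = Ve / g0 = 1925 / 9.81 = 196.2 s

196.2 s


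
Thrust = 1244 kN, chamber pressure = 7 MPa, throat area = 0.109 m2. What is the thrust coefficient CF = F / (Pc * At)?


CF = 1244000 / (7e6 * 0.109) = 1.63

1.63


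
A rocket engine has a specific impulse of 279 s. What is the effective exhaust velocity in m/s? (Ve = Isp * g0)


Ve = Isp * g0 = 279 * 9.81 = 2737.0 m/s

2737.0 m/s


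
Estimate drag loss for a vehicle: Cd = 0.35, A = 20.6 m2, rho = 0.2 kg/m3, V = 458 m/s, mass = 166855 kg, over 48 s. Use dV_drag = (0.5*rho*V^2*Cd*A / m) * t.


D = 0.5 * 0.2 * 458^2 * 0.35 * 20.6 = 151239.84 N
a = 151239.84 / 166855 = 0.9064 m/s2
dV = 0.9064 * 48 = 43.5 m/s

43.5 m/s


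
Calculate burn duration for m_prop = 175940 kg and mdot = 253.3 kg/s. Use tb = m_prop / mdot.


tb = 175940 / 253.3 = 694.6 s

694.6 s


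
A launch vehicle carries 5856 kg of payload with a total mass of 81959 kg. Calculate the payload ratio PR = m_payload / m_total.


PR = 5856 / 81959 = 0.0715

0.0715


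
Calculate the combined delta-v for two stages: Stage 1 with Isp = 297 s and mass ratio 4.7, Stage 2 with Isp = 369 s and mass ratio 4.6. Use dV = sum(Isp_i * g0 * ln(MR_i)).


dV1 = 297 * 9.81 * ln(4.7) = 4508.9 m/s
dV2 = 369 * 9.81 * ln(4.6) = 5524.2 m/s
Total dV = 4508.9 + 5524.2 = 10033.1 m/s ~ 10033 m/s

10033 m/s


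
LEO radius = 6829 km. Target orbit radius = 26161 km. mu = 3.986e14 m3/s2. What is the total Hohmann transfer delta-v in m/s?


V1 = sqrt(mu/r1) = 7639.94 m/s
dV1 = V1*(sqrt(2*r2/(r1+r2)) - 1) = 1981.52 m/s
V2 = sqrt(mu/r2) = 3903.39 m/s
dV2 = V2*(1 - sqrt(2*r1/(r1+r2))) = 1391.82 m/s
Total dV = 3373 m/s

3373 m/s


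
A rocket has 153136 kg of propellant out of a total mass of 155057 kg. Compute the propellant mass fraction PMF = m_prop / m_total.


PMF = 153136 / 155057 = 0.988

0.988
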